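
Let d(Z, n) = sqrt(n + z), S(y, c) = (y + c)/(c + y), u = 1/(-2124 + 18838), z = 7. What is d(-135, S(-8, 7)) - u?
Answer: -1/16714 + 2*sqrt(2) ≈ 2.8284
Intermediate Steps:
u = 1/16714 ≈ 5.9830e-5
S(y, c) = 1 (S(y, c) = (c + y)/(c + y) = 1)
d(Z, n) = sqrt(7 + n) (d(Z, n) = sqrt(n + 7) = sqrt(7 + n))
d(-135, S(-8, 7)) - u = sqrt(7 + 1) - 1*1/16714 = sqrt(8) - 1/16714 = 2*sqrt(2) - 1/16714 = -1/16714 + 2*sqrt(2)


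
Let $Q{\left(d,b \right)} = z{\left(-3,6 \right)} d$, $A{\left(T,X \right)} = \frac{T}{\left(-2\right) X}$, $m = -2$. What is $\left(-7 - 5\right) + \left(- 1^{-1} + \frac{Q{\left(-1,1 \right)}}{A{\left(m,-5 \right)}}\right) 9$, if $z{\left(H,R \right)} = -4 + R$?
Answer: $69$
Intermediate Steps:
$A{\left(T,X \right)} = - \frac{T}{2 X}$ ($A{\left(T,X \right)} = T \left(- \frac{1}{2 X}\right) = - \frac{T}{2 X}$)
$Q{\left(d,b \right)} = 2 d$ ($Q{\left(d,b \right)} = \left(-4 + 6\right) d = 2 d$)
$\left(-7 - 5\right) + \left(- 1^{-1} + \frac{Q{\left(-1,1 \right)}}{A{\left(m,-5 \right)}}\right) 9 = \left(-7 - 5\right) + \left(- 1^{-1} + \frac{2 \left(-1\right)}{\left(- \frac{1}{2}\right) \left(-2\right) \frac{1}{-5}}\right) 9 = \left(-7 - 5\right) + \left(\left(-1\right) 1 - \frac{2}{\left(- \frac{1}{2}\right) \left(-2\right) \left(- \frac{1}{5}\right)}\right) 9 = -12 + \left(-1 - \frac{2}{- \frac{1}{5}}\right) 9 = -12 + \left(-1 - -10\right) 9 = -12 + \left(-1 + 10\right) 9 = -12 + 9 \cdot 9 = -12 + 81 = 69$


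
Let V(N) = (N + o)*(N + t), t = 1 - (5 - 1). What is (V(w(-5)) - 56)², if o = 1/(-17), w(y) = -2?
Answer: 603729/289 ≈ 2089.0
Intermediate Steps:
t = -3 (t = 1 - 1*4 = 1 - 4 = -3)
o = -1/17 ≈ -0.058824
V(N) = (-3 + N)*(-1/17 + N) (V(N) = (N - 1/17)*(N - 3) = (-1/17 + N)*(-3 + N) = (-3 + N)*(-1/17 + N))
(V(w(-5)) - 56)² = ((3/17 + (-2)² - 52/17*(-2)) - 56)² = ((3/17 + 4 + 104/17) - 56)² = (175/17 - 56)² = (-777/17)² = 603729/289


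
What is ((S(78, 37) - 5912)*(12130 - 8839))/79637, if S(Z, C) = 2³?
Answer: -19430064/79637 ≈ -243.98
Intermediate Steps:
S(Z, C) = 8
((S(78, 37) - 5912)*(12130 - 8839))/79637 = ((8 - 5912)*(12130 - 8839))/79637 = -5904*3291*(1/79637) = -19430064*1/79637 = -19430064/79637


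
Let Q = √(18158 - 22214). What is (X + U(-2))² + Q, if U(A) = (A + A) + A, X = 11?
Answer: 25 + 26*I*√6 ≈ 25.0 + 63.687*I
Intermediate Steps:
Q = 26*I*√6 (Q = √(-4056) = 26*I*√6 ≈ 63.687*I)
U(A) = 3*A (U(A) = 2*A + A = 3*A)
(X + U(-2))² + Q = (11 + 3*(-2))² + 26*I*√6 = (11 - 6)² + 26*I*√6 = 5² + 26*I*√6 = 25 + 26*I*√6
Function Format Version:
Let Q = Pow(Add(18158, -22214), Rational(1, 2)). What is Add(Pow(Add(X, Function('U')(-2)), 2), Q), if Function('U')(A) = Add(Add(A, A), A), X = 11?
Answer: Add(25, Mul(26, I, Pow(6, Rational(1, 2)))) ≈ Add(25.000, Mul(63.687, I))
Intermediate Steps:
Q = Mul(26, I, Pow(6, Rational(1, 2))) (Q = Pow(-4056, Rational(1, 2)) = Mul(26, I, Pow(6, Rational(1, 2))) ≈ Mul(63.687, I))
Function('U')(A) = Mul(3, A) (Function('U')(A) = Add(Mul(2, A), A) = Mul(3, A))
Add(Pow(Add(X, Function('U')(-2)), 2), Q) = Add(Pow(Add(11, Mul(3, -2)), 2), Mul(26, I, Pow(6, Rational(1, 2)))) = Add(Pow(Add(11, -6), 2), Mul(26, I, Pow(6, Rational(1, 2)))) = Add(Pow(5, 2), Mul(26, I, Pow(6, Rational(1, 2)))) = Add(25, Mul(26, I, Pow(6, Rational(1, 2))))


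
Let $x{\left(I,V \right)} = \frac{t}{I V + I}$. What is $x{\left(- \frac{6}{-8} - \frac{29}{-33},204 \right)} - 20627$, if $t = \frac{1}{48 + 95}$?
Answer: $- \frac{11818755313}{572975} \approx -20627.0$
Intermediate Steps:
$t = \frac{1}{143} \approx 0.006993$
$x{\left(I,V \right)} = \frac{1}{143 \left(I + I V\right)}$ ($x{\left(I,V \right)} = \frac{1}{143 \left(I V + I\right)} = \frac{1}{143 \left(I + I V\right)}$)
$x{\left(- \frac{6}{-8} - \frac{29}{-33},204 \right)} - 20627 = \frac{1}{143 \left(- \frac{6}{-8} - \frac{29}{-33}\right) \left(1 + 204\right)} - 20627 = \frac{1}{143 \left(\left(-6\right) \left(- \frac{1}{8}\right) - - \frac{29}{33}\right) 205} - 20627 = \frac{1}{143} \frac{1}{\frac{3}{4} + \frac{29}{33}} \cdot \frac{1}{205} - 20627 = \frac{1}{143} \frac{1}{\frac{215}{132}} \cdot \frac{1}{205} - 20627 = \frac{1}{143} \cdot \frac{132}{215} \cdot \frac{1}{205} - 20627 = \frac{12}{572975} - 20627 = - \frac{11818755313}{572975}$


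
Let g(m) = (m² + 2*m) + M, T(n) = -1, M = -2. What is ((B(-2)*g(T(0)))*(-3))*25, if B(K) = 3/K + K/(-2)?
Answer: -225/2 ≈ -112.50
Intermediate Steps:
B(K) = 3/K - K/2 (B(K) = 3/K + K*(-½) = 3/K - K/2)
g(m) = -2 + m² + 2*m (g(m) = (m² + 2*m) - 2 = -2 + m² + 2*m)
((B(-2)*g(T(0)))*(-3))*25 = (((3/(-2) - ½*(-2))*(-2 + (-1)² + 2*(-1)))*(-3))*25 = (((3*(-½) + 1)*(-2 + 1 - 2))*(-3))*25 = (((-3/2 + 1)*(-3))*(-3))*25 = (-½*(-3)*(-3))*25 = ((3/2)*(-3))*25 = -9/2*25 = -225/2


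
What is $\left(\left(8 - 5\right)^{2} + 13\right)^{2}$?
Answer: $484$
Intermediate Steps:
$\left(\left(8 - 5\right)^{2} + 13\right)^{2} = \left(3^{2} + 13\right)^{2} = \left(9 + 13\right)^{2} = 22^{2} = 484$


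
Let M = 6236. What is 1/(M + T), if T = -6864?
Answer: -1/628 ≈ -0.0015924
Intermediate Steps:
1/(M + T) = 1/(6236 - 6864) = 1/(-628) = -1/628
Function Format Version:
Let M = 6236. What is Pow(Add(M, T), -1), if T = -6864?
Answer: Rational(-1, 628) ≈ -0.0015924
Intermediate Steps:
Pow(Add(M, T), -1) = Pow(Add(6236, -6864), -1) = Pow(-628, -1) = Rational(-1, 628)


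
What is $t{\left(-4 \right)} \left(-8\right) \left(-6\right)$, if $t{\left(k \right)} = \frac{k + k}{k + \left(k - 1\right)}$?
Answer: $\frac{128}{3} \approx 42.667$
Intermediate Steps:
$t{\left(k \right)} = \frac{2 k}{-1 + 2 k}$ ($t{\left(k \right)} = \frac{2 k}{k + \left(k - 1\right)} = \frac{2 k}{k + \left(-1 + k\right)} = \frac{2 k}{-1 + 2 k}$)
$t{\left(-4 \right)} \left(-8\right) \left(-6\right) = 2 \left(-4\right) \frac{1}{-1 + 2 \left(-4\right)} \left(-8\right) \left(-6\right) = 2 \left(-4\right) \frac{1}{-1 - 8} \left(-8\right) \left(-6\right) = 2 \left(-4\right) \frac{1}{-9} \left(-8\right) \left(-6\right) = 2 \left(-4\right) \left(- \frac{1}{9}\right) \left(-8\right) \left(-6\right) = \frac{8}{9} \left(-8\right) \left(-6\right) = \left(- \frac{64}{9}\right) \left(-6\right) = \frac{128}{3}$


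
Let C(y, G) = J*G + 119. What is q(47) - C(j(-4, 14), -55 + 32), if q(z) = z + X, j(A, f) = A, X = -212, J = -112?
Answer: -2860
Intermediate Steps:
q(z) = -212 + z (q(z) = z - 212 = -212 + z)
C(y, G) = 119 - 112*G (C(y, G) = -112*G + 119 = 119 - 112*G)
q(47) - C(j(-4, 14), -55 + 32) = (-212 + 47) - (119 - 112*(-55 + 32)) = -165 - (119 - 112*(-23)) = -165 - (119 + 2576) = -165 - 1*2695 = -165 - 2695 = -2860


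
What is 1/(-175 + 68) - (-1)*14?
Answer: 1497/107 ≈ 13.991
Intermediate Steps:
1/(-175 + 68) - (-1)*14 = 1/(-107) - 1*(-14) = -1/107 + 14 = 1497/107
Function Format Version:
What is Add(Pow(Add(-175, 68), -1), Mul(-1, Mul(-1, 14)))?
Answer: Rational(1497, 107) ≈ 13.991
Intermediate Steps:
Add(Pow(Add(-175, 68), -1), Mul(-1, Mul(-1, 14))) = Add(Pow(-107, -1), Mul(-1, -14)) = Add(Rational(-1, 107), 14) = Rational(1497, 107)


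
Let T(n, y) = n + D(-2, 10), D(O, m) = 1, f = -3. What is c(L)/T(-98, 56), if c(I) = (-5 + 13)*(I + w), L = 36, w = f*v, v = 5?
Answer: -168/97 ≈ -1.7320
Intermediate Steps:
w = -15 (w = -3*5 = -15)
T(n, y) = 1 + n (T(n, y) = n + 1 = 1 + n)
c(I) = -120 + 8*I (c(I) = (-5 + 13)*(I - 15) = 8*(-15 + I) = -120 + 8*I)
c(L)/T(-98, 56) = (-120 + 8*36)/(1 - 98) = (-120 + 288)/(-97) = 168*(-1/97) = -168/97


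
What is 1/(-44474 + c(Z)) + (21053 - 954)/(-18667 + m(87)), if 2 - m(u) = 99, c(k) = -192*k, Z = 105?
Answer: -649548765/606396188 ≈ -1.0712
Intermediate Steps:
m(u) = -97 (m(u) = 2 - 1*99 = 2 - 99 = -97)
1/(-44474 + c(Z)) + (21053 - 954)/(-18667 + m(87)) = 1/(-44474 - 192*105) + (21053 - 954)/(-18667 - 97) = 1/(-44474 - 20160) + 20099/(-18764) = 1/(-64634) + 20099*(-1/18764) = -1/64634 - 20099/18764 = -649548765/606396188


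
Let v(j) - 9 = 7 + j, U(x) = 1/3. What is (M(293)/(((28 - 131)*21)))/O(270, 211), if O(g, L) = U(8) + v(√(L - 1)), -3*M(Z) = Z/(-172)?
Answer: -293/3879804 + 293*√210/63370132 ≈ -8.5165e-6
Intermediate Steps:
U(x) = ⅓
M(Z) = Z/516 (M(Z) = -Z/(3*(-172)) = -Z*(-1)/(3*172) = -(-1)*Z/516 = Z/516)
v(j) = 16 + j (v(j) = 9 + (7 + j) = 16 + j)
O(g, L) = 49/3 + √(-1 + L) (O(g, L) = ⅓ + (16 + √(L - 1)) = ⅓ + (16 + √(-1 + L)) = 49/3 + √(-1 + L))
(M(293)/(((28 - 131)*21)))/O(270, 211) = (((1/516)*293)/(((28 - 131)*21)))/(49/3 + √(-1 + 211)) = (293/(516*((-103*21))))/(49/3 + √210) = ((293/516)/(-2163))/(49/3 + √210) = ((293/516)*(-1/2163))/(49/3 + √210) = -293/(1116108*(49/3 + √210))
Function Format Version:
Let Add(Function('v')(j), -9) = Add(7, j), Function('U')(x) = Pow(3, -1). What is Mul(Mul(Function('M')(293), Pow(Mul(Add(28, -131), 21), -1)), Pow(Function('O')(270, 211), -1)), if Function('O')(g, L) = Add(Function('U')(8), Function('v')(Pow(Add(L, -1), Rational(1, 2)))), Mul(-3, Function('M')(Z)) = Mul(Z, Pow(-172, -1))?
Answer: Add(Rational(-293, 3879804), Mul(Rational(293, 63370132), Pow(210, Rational(1, 2)))) ≈ -8.5165e-6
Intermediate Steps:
Function('U')(x) = Rational(1, 3)
Function('M')(Z) = Mul(Rational(1, 516), Z) (Function('M')(Z) = Mul(Rational(-1, 3), Mul(Z, Pow(-172, -1))) = Mul(Rational(-1, 3), Mul(Z, Rational(-1, 172))) = Mul(Rational(-1, 3), Mul(Rational(-1, 172), Z)) = Mul(Rational(1, 516), Z))
Function('v')(j) = Add(16, j) (Function('v')(j) = Add(9, Add(7, j)) = Add(16, j))
Function('O')(g, L) = Add(Rational(49, 3), Pow(Add(-1, L), Rational(1, 2))) (Function('O')(g, L) = Add(Rational(1, 3), Add(16, Pow(Add(L, -1), Rational(1, 2)))) = Add(Rational(1, 3), Add(16, Pow(Add(-1, L), Rational(1, 2)))) = Add(Rational(49, 3), Pow(Add(-1, L), Rational(1, 2))))
Mul(Mul(Function('M')(293), Pow(Mul(Add(28, -131), 21), -1)), Pow(Function('O')(270, 211), -1)) = Mul(Mul(Mul(Rational(1, 516), 293), Pow(Mul(Add(28, -131), 21), -1)), Pow(Add(Rational(49, 3), Pow(Add(-1, 211), Rational(1, 2))), -1)) = Mul(Mul(Rational(293, 516), Pow(Mul(-103, 21), -1)), Pow(Add(Rational(49, 3), Pow(210, Rational(1, 2))), -1)) = Mul(Mul(Rational(293, 516), Pow(-2163, -1)), Pow(Add(Rational(49, 3), Pow(210, Rational(1, 2))), -1)) = Mul(Mul(Rational(293, 516), Rational(-1, 2163)), Pow(Add(Rational(49, 3), Pow(210, Rational(1, 2))), -1)) = Mul(Rational(-293, 1116108), Pow(Add(Rational(49, 3), Pow(210, Rational(1, 2))), -1))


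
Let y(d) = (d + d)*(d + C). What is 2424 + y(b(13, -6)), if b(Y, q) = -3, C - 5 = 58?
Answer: 2064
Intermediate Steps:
C = 63 (C = 5 + 58 = 63)
y(d) = 2*d*(63 + d) (y(d) = (d + d)*(d + 63) = (2*d)*(63 + d) = 2*d*(63 + d))
2424 + y(b(13, -6)) = 2424 + 2*(-3)*(63 - 3) = 2424 + 2*(-3)*60 = 2424 - 360 = 2064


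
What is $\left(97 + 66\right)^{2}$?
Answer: $26569$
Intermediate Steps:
$\left(97 + 66\right)^{2} = 163^{2} = 26569$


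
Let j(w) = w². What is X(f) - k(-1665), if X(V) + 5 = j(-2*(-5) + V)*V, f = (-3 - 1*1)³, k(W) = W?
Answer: -184964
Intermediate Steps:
f = -64 (f = (-3 - 1)³ = (-4)³ = -64)
X(V) = -5 + V*(10 + V)² (X(V) = -5 + (-2*(-5) + V)²*V = -5 + (10 + V)²*V = -5 + V*(10 + V)²)
X(f) - k(-1665) = (-5 - 64*(10 - 64)²) - 1*(-1665) = (-5 - 64*(-54)²) + 1665 = (-5 - 64*2916) + 1665 = (-5 - 186624) + 1665 = -186629 + 1665 = -184964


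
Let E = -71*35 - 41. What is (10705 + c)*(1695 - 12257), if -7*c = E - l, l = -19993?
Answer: -606977016/7 ≈ -8.6711e+7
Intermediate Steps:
E = -2526 (E = -2485 - 41 = -2526)
c = -17467/7 (c = -(-2526 - 1*(-19993))/7 = -(-2526 + 19993)/7 = -⅐*17467 = -17467/7 ≈ -2495.3)
(10705 + c)*(1695 - 12257) = (10705 - 17467/7)*(1695 - 12257) = (57468/7)*(-10562) = -606977016/7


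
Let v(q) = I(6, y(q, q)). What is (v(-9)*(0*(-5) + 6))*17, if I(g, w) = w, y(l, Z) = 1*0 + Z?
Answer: -918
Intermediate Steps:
y(l, Z) = Z (y(l, Z) = 0 + Z = Z)
v(q) = q
(v(-9)*(0*(-5) + 6))*17 = -9*(0*(-5) + 6)*17 = -9*(0 + 6)*17 = -9*6*17 = -54*17 = -918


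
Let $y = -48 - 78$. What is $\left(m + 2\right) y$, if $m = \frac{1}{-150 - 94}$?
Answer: $- \frac{30681}{122} \approx -251.48$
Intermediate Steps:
$y = -126$
$m = - \frac{1}{244}$ ($m = \frac{1}{-244} = - \frac{1}{244} \approx -0.0040984$)
$\left(m + 2\right) y = \left(- \frac{1}{244} + 2\right) \left(-126\right) = \frac{487}{244} \left(-126\right) = - \frac{30681}{122}$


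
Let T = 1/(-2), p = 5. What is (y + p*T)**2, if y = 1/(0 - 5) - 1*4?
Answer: 4489/100 ≈ 44.890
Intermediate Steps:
y = -21/5 (y = 1/(-5) - 4 = -1/5 - 4 = -21/5 ≈ -4.2000)
T = -1/2 ≈ -0.50000
(y + p*T)**2 = (-21/5 + 5*(-1/2))**2 = (-21/5 - 5/2)**2 = (-67/10)**2 = 4489/100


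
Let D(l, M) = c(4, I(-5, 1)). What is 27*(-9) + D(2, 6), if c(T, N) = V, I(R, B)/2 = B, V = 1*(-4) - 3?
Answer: -250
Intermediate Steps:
V = -7 (V = -4 - 3 = -7)
I(R, B) = 2*B
c(T, N) = -7
D(l, M) = -7
27*(-9) + D(2, 6) = 27*(-9) - 7 = -243 - 7 = -250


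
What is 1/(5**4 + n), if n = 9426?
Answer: 1/10051 ≈ 9.9493e-5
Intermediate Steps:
1/(5**4 + n) = 1/(5**4 + 9426) = 1/(625 + 9426) = 1/10051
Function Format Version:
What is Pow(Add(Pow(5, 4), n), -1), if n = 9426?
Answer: Rational(1, 10051) ≈ 9.9493e-5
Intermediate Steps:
Pow(Add(Pow(5, 4), n), -1) = Pow(Add(Pow(5, 4), 9426), -1) = Pow(Add(625, 9426), -1) = Pow(10051, -1) = Rational(1, 10051)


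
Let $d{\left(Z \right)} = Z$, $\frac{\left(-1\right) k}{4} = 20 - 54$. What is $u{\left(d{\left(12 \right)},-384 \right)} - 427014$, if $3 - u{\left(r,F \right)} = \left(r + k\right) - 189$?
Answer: $-426970$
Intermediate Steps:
$k = 136$ ($k = - 4 \left(20 - 54\right) = \left(-4\right) \left(-34\right) = 136$)
$u{\left(r,F \right)} = 56 - r$ ($u{\left(r,F \right)} = 3 - \left(\left(r + 136\right) - 189\right) = 3 - \left(\left(136 + r\right) - 189\right) = 3 - \left(-53 + r\right) = 56 - r$)
$u{\left(d{\left(12 \right)},-384 \right)} - 427014 = \left(56 - 12\right) - 427014 = 44 - 427014 = -426970$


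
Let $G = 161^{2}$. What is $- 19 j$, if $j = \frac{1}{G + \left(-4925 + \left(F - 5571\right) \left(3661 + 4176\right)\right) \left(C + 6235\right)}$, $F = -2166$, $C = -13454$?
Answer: $- \frac{19}{437758698807} \approx -4.3403 \cdot 10^{-11}$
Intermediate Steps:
$G = 25921$
$j = \frac{1}{437758698807}$ ($j = \frac{1}{25921 + \left(-4925 + \left(-2166 - 5571\right) \left(3661 + 4176\right)\right) \left(-13454 + 6235\right)} = \frac{1}{25921 + \left(-4925 - 60634869\right) \left(-7219\right)} = \frac{1}{25921 - -437758672886} = \frac{1}{25921 + 437758672886} = \frac{1}{437758698807} \approx 2.2844 \cdot 10^{-12}$)
$- 19 j = \left(-19\right) \frac{1}{437758698807} = - \frac{19}{437758698807}$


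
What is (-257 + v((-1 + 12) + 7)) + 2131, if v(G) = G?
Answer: 1892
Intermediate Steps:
(-257 + v((-1 + 12) + 7)) + 2131 = (-257 + ((-1 + 12) + 7)) + 2131 = (-257 + (11 + 7)) + 2131 = (-257 + 18) + 2131 = -239 + 2131 = 1892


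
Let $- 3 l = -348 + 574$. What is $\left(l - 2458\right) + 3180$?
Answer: $\frac{1940}{3} \approx 646.67$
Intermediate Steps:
$l = - \frac{226}{3}$ ($l = - \frac{-348 + 574}{3} = \left(- \frac{1}{3}\right) 226 = - \frac{226}{3} \approx -75.333$)
$\left(l - 2458\right) + 3180 = \left(- \frac{226}{3} - 2458\right) + 3180 = - \frac{7600}{3} + 3180 = \frac{1940}{3}$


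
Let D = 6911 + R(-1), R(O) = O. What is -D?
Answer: -6910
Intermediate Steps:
D = 6910 (D = 6911 - 1 = 6910)
-D = -1*6910 = -6910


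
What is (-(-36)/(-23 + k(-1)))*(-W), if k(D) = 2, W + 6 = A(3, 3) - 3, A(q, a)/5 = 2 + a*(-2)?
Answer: -348/7 ≈ -49.714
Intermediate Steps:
A(q, a) = 10 - 10*a (A(q, a) = 5*(2 + a*(-2)) = 5*(2 - 2*a) = 10 - 10*a)
W = -29 (W = -6 + ((10 - 10*3) - 3) = -6 + ((10 - 30) - 3) = -6 + (-20 - 3) = -6 - 23 = -29)
(-(-36)/(-23 + k(-1)))*(-W) = (-(-36)/(-23 + 2))*(-1*(-29)) = -(-36)/(-21)*29 = -(-36)*(-1)/21*29 = -12*⅐*29 = -12/7*29 = -348/7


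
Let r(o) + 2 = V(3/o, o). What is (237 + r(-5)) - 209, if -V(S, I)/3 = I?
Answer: 41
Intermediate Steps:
V(S, I) = -3*I
r(o) = -2 - 3*o
(237 + r(-5)) - 209 = (237 + (-2 - 3*(-5))) - 209 = (237 + (-2 + 15)) - 209 = (237 + 13) - 209 = 250 - 209 = 41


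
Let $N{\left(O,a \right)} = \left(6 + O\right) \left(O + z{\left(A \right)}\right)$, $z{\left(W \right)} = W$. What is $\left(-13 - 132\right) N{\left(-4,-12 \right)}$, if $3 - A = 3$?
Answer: $1160$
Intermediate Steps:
$A = 0$ ($A = 3 - 3 = 0$)
$N{\left(O,a \right)} = O \left(6 + O\right)$ ($N{\left(O,a \right)} = \left(6 + O\right) \left(O + 0\right) = \left(6 + O\right) O = O \left(6 + O\right)$)
$\left(-13 - 132\right) N{\left(-4,-12 \right)} = \left(-13 - 132\right) \left(- 4 \left(6 - 4\right)\right) = - 145 \left(\left(-4\right) 2\right) = \left(-145\right) \left(-8\right) = 1160$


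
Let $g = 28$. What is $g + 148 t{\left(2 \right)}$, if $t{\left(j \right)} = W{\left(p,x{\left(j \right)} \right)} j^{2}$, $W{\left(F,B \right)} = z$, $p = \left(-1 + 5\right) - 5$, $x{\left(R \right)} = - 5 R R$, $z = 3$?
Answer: $1804$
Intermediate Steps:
$x{\left(R \right)} = - 5 R^{2}$
$p = -1$ ($p = 4 - 5 = -1$)
$W{\left(F,B \right)} = 3$
$t{\left(j \right)} = 3 j^{2}$
$g + 148 t{\left(2 \right)} = 28 + 148 \cdot 3 \cdot 2^{2} = 28 + 148 \cdot 3 \cdot 4 = 28 + 148 \cdot 12 = 28 + 1776 = 1804$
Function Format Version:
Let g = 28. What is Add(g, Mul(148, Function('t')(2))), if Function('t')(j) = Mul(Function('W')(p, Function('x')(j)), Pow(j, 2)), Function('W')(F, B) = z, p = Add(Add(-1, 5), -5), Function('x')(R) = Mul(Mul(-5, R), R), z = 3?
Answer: 1804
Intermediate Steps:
Function('x')(R) = Mul(-5, Pow(R, 2))
p = -1 (p = Add(4, -5) = -1)
Function('W')(F, B) = 3
Function('t')(j) = Mul(3, Pow(j, 2))
Add(g, Mul(148, Function('t')(2))) = Add(28, Mul(148, Mul(3, Pow(2, 2)))) = Add(28, Mul(148, Mul(3, 4))) = Add(28, Mul(148, 12)) = Add(28, 1776) = 1804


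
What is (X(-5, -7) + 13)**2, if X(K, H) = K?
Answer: 64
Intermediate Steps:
(X(-5, -7) + 13)**2 = (-5 + 13)**2 = 8**2 = 64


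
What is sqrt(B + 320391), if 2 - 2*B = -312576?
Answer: 2*sqrt(119170) ≈ 690.42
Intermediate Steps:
B = 156289 (B = 1 - 1/2*(-312576) = 1 + 156288 = 156289)
sqrt(B + 320391) = sqrt(156289 + 320391) = sqrt(476680) = 2*sqrt(119170)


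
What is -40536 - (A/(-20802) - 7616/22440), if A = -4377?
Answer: -46377495391/1144110 ≈ -40536.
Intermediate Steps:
-40536 - (A/(-20802) - 7616/22440) = -40536 - (-4377/(-20802) - 7616/22440) = -40536 - (-4377*(-1/20802) - 7616*1/22440) = -40536 - (1459/6934 - 56/165) = -40536 - 1*(-147569/1144110) = -40536 + 147569/1144110 = -46377495391/1144110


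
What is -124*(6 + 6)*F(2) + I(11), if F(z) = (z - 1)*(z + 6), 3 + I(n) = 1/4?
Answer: -47627/4 ≈ -11907.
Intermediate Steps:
I(n) = -11/4 (I(n) = -3 + 1/4 = -11/4)
F(z) = (-1 + z)*(6 + z)
-124*(6 + 6)*F(2) + I(11) = -124*(6 + 6)*(-6 + 2**2 + 5*2) - 11/4 = -1488*(-6 + 4 + 10) - 11/4 = -1488*8 - 11/4 = -124*96 - 11/4 = -11904 - 11/4 = -47627/4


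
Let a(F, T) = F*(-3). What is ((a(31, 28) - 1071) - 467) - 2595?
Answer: -4226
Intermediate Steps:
a(F, T) = -3*F
((a(31, 28) - 1071) - 467) - 2595 = ((-3*31 - 1071) - 467) - 2595 = ((-93 - 1071) - 467) - 2595 = (-1164 - 467) - 2595 = -1631 - 2595 = -4226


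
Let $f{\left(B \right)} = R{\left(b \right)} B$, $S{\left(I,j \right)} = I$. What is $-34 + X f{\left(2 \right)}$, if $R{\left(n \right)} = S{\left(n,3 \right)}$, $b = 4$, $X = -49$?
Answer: $-426$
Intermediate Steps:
$R{\left(n \right)} = n$
$f{\left(B \right)} = 4 B$
$-34 + X f{\left(2 \right)} = -34 - 49 \cdot 4 \cdot 2 = -34 - 392 = -426$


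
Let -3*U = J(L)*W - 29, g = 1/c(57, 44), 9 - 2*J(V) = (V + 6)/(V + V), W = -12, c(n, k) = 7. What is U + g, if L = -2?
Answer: 626/21 ≈ 29.810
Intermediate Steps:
J(V) = 9/2 - (6 + V)/(4*V) (J(V) = 9/2 - (V + 6)/(2*(V + V)) = 9/2 - (6 + V)/(2*(2*V)) = 9/2 - (6 + V)*1/(2*V)/2 = 9/2 - (6 + V)/(4*V))
g = ⅐ (g = 1/7 = ⅐ ≈ 0.14286)
U = 89/3 (U = -(((¼)*(-6 + 17*(-2))/(-2))*(-12) - 29)/3 = -(((¼)*(-½)*(-6 - 34))*(-12) - 29)/3 = -(((¼)*(-½)*(-40))*(-12) - 29)/3 = -(5*(-12) - 29)/3 = -(-60 - 29)/3 = -⅓*(-89) = 89/3 ≈ 29.667)
U + g = 89/3 + ⅐ = 626/21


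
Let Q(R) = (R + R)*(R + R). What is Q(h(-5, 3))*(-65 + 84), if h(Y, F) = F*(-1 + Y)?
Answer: 24624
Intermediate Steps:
Q(R) = 4*R² (Q(R) = (2*R)*(2*R) = 4*R²)
Q(h(-5, 3))*(-65 + 84) = (4*(3*(-1 - 5))²)*(-65 + 84) = (4*(3*(-6))²)*19 = (4*(-18)²)*19 = (4*324)*19 = 1296*19 = 24624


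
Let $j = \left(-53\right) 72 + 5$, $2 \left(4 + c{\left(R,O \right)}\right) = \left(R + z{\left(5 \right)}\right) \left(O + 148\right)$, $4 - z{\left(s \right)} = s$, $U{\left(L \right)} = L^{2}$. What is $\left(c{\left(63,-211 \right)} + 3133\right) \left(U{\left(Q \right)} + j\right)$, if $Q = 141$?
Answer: $18898320$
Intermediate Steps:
$z{\left(s \right)} = 4 - s$
$c{\left(R,O \right)} = -4 + \frac{\left(-1 + R\right) \left(148 + O\right)}{2}$ ($c{\left(R,O \right)} = -4 + \frac{\left(R + \left(4 - 5\right)\right) \left(O + 148\right)}{2} = -4 + \frac{\left(R + \left(4 - 5\right)\right) \left(148 + O\right)}{2} = -4 + \frac{\left(R - 1\right) \left(148 + O\right)}{2} = -4 + \frac{\left(-1 + R\right) \left(148 + O\right)}{2}$)
$j = -3811$ ($j = -3816 + 5 = -3811$)
$\left(c{\left(63,-211 \right)} + 3133\right) \left(U{\left(Q \right)} + j\right) = \left(\left(-78 + 74 \cdot 63 - - \frac{211}{2} + \frac{1}{2} \left(-211\right) 63\right) + 3133\right) \left(141^{2} - 3811\right) = \left(\left(-78 + 4662 + \frac{211}{2} - \frac{13293}{2}\right) + 3133\right) \left(19881 - 3811\right) = \left(-1957 + 3133\right) 16070 = 1176 \cdot 16070 = 18898320$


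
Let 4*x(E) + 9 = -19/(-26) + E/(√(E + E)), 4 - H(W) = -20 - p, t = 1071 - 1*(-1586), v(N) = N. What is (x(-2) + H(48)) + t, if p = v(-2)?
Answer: 278401/104 + I/4 ≈ 2676.9 + 0.25*I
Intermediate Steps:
t = 2657 (t = 1071 + 1586 = 2657)
p = -2
H(W) = 22 (H(W) = 4 - (-20 - 1*(-2)) = 4 - (-20 + 2) = 4 - 1*(-18) = 4 + 18 = 22)
x(E) = -215/104 + √2*√E/8 (x(E) = -9/4 + (-19/(-26) + E/(√(E + E)))/4 = -9/4 + (-19*(-1/26) + E/(√(2*E)))/4 = -9/4 + (19/26 + E/((√2*√E)))/4 = -9/4 + (19/26 + E*(√2/(2*√E)))/4 = -9/4 + (19/26 + √2*√E/2)/4 = -9/4 + (19/104 + √2*√E/8) = -215/104 + √2*√E/8)
(x(-2) + H(48)) + t = ((-215/104 + √2*√(-2)/8) + 22) + 2657 = ((-215/104 + √2*(I*√2)/8) + 22) + 2657 = ((-215/104 + I/4) + 22) + 2657 = (2073/104 + I/4) + 2657 = 278401/104 + I/4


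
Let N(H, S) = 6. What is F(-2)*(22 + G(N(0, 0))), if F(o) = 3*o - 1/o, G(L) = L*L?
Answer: -319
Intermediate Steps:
G(L) = L**2
F(o) = -1/o + 3*o
F(-2)*(22 + G(N(0, 0))) = (-1/(-2) + 3*(-2))*(22 + 6**2) = (-1*(-1/2) - 6)*(22 + 36) = (1/2 - 6)*58 = -11/2*58 = -319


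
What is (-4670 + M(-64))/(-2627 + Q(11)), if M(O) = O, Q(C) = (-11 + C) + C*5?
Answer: 2367/1286 ≈ 1.8406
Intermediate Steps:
Q(C) = -11 + 6*C (Q(C) = (-11 + C) + 5*C = -11 + 6*C)
(-4670 + M(-64))/(-2627 + Q(11)) = (-4670 - 64)/(-2627 + (-11 + 6*11)) = -4734/(-2627 + (-11 + 66)) = -4734/(-2627 + 55) = -4734/(-2572) = -4734*(-1/2572) = 2367/1286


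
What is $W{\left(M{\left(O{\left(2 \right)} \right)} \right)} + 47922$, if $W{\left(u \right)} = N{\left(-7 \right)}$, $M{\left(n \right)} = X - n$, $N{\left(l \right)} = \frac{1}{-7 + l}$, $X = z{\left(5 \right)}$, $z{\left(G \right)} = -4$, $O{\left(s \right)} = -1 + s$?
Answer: $\frac{670907}{14} \approx 47922.0$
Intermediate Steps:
$X = -4$
$M{\left(n \right)} = -4 - n$
$W{\left(u \right)} = - \frac{1}{14}$ ($W{\left(u \right)} = \frac{1}{-7 - 7} = \frac{1}{-14} = - \frac{1}{14}$)
$W{\left(M{\left(O{\left(2 \right)} \right)} \right)} + 47922 = - \frac{1}{14} + 47922 = \frac{670907}{14}$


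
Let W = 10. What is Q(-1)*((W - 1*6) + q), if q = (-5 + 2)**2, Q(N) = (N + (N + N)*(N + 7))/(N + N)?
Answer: 169/2 ≈ 84.500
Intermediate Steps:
Q(N) = (N + 2*N*(7 + N))/(2*N) (Q(N) = (N + (2*N)*(7 + N))/((2*N)) = (N + 2*N*(7 + N))*(1/(2*N)) = (N + 2*N*(7 + N))/(2*N))
q = 9 (q = (-3)**2 = 9)
Q(-1)*((W - 1*6) + q) = (15/2 - 1)*((10 - 1*6) + 9) = 13*((10 - 6) + 9)/2 = 13*(4 + 9)/2 = (13/2)*13 = 169/2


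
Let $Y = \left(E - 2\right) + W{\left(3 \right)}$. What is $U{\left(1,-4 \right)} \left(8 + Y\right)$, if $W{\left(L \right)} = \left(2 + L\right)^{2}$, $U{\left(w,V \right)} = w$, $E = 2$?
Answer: $33$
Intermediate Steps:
$Y = 25$ ($Y = \left(2 - 2\right) + \left(2 + 3\right)^{2} = 0 + 5^{2} = 0 + 25 = 25$)
$U{\left(1,-4 \right)} \left(8 + Y\right) = 1 \left(8 + 25\right) = 1 \cdot 33 = 33$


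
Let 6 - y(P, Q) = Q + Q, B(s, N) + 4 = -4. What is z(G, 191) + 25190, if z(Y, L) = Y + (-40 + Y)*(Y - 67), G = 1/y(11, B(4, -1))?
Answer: 13486749/484 ≈ 27865.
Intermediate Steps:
B(s, N) = -8 (B(s, N) = -4 - 4 = -8)
y(P, Q) = 6 - 2*Q (y(P, Q) = 6 - (Q + Q) = 6 - 2*Q)
G = 1/22 (G = 1/(6 - 2*(-8)) = 1/(6 + 16) = 1/22 ≈ 0.045455)
z(Y, L) = Y + (-67 + Y)*(-40 + Y) (z(Y, L) = Y + (-40 + Y)*(-67 + Y) = Y + (-67 + Y)*(-40 + Y))
z(G, 191) + 25190 = (2680 + (1/22)**2 - 106*1/22) + 25190 = (2680 + 1/484 - 53/11) + 25190 = 1294789/484 + 25190 = 13486749/484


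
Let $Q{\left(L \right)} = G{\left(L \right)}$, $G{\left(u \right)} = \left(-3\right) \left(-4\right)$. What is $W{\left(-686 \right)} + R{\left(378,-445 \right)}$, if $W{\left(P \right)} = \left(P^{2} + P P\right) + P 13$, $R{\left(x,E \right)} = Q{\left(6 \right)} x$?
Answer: $936810$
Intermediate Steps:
$G{\left(u \right)} = 12$
$Q{\left(L \right)} = 12$
$R{\left(x,E \right)} = 12 x$
$W{\left(P \right)} = 2 P^{2} + 13 P$ ($W{\left(P \right)} = \left(P^{2} + P^{2}\right) + 13 P = 2 P^{2} + 13 P$)
$W{\left(-686 \right)} + R{\left(378,-445 \right)} = - 686 \left(13 + 2 \left(-686\right)\right) + 12 \cdot 378 = - 686 \left(13 - 1372\right) + 4536 = \left(-686\right) \left(-1359\right) + 4536 = 932274 + 4536 = 936810$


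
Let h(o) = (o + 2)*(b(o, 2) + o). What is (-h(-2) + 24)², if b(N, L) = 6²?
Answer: 576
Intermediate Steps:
b(N, L) = 36
h(o) = (2 + o)*(36 + o) (h(o) = (o + 2)*(36 + o) = (2 + o)*(36 + o))
(-h(-2) + 24)² = (-(72 + (-2)² + 38*(-2)) + 24)² = (-(72 + 4 - 76) + 24)² = (-1*0 + 24)² = (0 + 24)² = 24² = 576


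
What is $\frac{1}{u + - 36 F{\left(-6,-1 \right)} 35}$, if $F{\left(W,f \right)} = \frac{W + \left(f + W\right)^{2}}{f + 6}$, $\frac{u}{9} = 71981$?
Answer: $\frac{1}{636993} \approx 1.5699 \cdot 10^{-6}$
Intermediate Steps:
$u = 647829$ ($u = 9 \cdot 71981 = 647829$)
$F{\left(W,f \right)} = \frac{W + \left(W + f\right)^{2}}{6 + f}$
$\frac{1}{u + - 36 F{\left(-6,-1 \right)} 35} = \frac{1}{647829 + - 36 \frac{-6 + \left(-6 - 1\right)^{2}}{6 - 1} \cdot 35} = \frac{1}{647829 + - 36 \frac{-6 + \left(-7\right)^{2}}{5} \cdot 35} = \frac{1}{647829 + - 36 \frac{-6 + 49}{5} \cdot 35} = \frac{1}{647829 + - 36 \cdot \frac{1}{5} \cdot 43 \cdot 35} = \frac{1}{647829 + \left(-36\right) \frac{43}{5} \cdot 35} = \frac{1}{647829 - 10836} = \frac{1}{636993}$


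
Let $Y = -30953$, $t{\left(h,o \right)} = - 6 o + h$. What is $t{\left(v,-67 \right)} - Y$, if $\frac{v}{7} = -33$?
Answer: $31124$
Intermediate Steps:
$v = -231$ ($v = 7 \left(-33\right) = -231$)
$t{\left(h,o \right)} = h - 6 o$
$t{\left(v,-67 \right)} - Y = \left(-231 - -402\right) - -30953 = \left(-231 + 402\right) + 30953 = 171 + 30953 = 31124$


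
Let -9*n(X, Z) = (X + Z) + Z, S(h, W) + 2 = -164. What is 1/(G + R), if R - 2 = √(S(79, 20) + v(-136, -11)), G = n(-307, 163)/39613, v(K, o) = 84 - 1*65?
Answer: 254201968755/19192732969708 - 889730599023*I*√3/19192732969708 ≈ 0.013245 - 0.080294*I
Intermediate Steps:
S(h, W) = -166 (S(h, W) = -2 - 164 = -166)
n(X, Z) = -2*Z/9 - X/9 (n(X, Z) = -((X + Z) + Z)/9 = -(X + 2*Z)/9 = -2*Z/9 - X/9)
v(K, o) = 19 (v(K, o) = 84 - 65 = 19)
G = -19/356517 (G = (-2/9*163 - ⅑*(-307))/39613 = (-326/9 + 307/9)*(1/39613) = -19/9*1/39613 = -19/356517 ≈ -5.3293e-5)
R = 2 + 7*I*√3 (R = 2 + √(-166 + 19) = 2 + √(-147) = 2 + 7*I*√3 ≈ 2.0 + 12.124*I)
1/(G + R) = 1/(-19/356517 + (2 + 7*I*√3)) = 1/(713015/356517 + 7*I*√3)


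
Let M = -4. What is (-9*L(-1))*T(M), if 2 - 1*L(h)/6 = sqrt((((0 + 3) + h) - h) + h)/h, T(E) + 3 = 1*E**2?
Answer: -1404 - 702*sqrt(2) ≈ -2396.8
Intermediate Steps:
T(E) = -3 + E**2 (T(E) = -3 + 1*E**2 = -3 + E**2)
L(h) = 12 - 6*sqrt(3 + h)/h (L(h) = 12 - 6*sqrt((((0 + 3) + h) - h) + h)/h = 12 - 6*sqrt(((3 + h) - h) + h)/h = 12 - 6*sqrt(3 + h)/h)
(-9*L(-1))*T(M) = (-9*(12 - 6*sqrt(3 - 1)/(-1)))*(-3 + (-4)**2) = (-9*(12 - 6*(-1)*sqrt(2)))*(-3 + 16) = -9*(12 + 6*sqrt(2))*13 = (-108 - 54*sqrt(2))*13 = -1404 - 702*sqrt(2)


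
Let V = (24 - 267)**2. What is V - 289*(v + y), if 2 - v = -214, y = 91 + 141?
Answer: -70423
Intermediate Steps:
y = 232
v = 216 (v = 2 - 1*(-214) = 2 + 214 = 216)
V = 59049 (V = (-243)**2 = 59049)
V - 289*(v + y) = 59049 - 289*(216 + 232) = 59049 - 289*448 = 59049 - 129472 = -70423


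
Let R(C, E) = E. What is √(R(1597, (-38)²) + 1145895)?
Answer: √1147339 ≈ 1071.1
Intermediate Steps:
√(R(1597, (-38)²) + 1145895) = √((-38)² + 1145895) = √(1444 + 1145895) = √1147339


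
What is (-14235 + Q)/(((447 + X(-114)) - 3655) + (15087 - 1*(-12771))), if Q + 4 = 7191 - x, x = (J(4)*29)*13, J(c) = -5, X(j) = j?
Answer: -5163/24536 ≈ -0.21043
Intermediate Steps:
x = -1885 (x = -5*29*13 = -145*13 = -1885)
Q = 9072 (Q = -4 + (7191 - 1*(-1885)) = -4 + (7191 + 1885) = -4 + 9076 = 9072)
(-14235 + Q)/(((447 + X(-114)) - 3655) + (15087 - 1*(-12771))) = (-14235 + 9072)/(((447 - 114) - 3655) + (15087 - 1*(-12771))) = -5163/((333 - 3655) + (15087 + 12771)) = -5163/(-3322 + 27858) = -5163/24536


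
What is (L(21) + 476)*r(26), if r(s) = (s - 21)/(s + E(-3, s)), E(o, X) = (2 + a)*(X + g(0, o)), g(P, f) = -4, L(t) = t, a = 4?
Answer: 2485/158 ≈ 15.728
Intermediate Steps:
E(o, X) = -24 + 6*X (E(o, X) = (2 + 4)*(X - 4) = 6*(-4 + X) = -24 + 6*X)
r(s) = (-21 + s)/(-24 + 7*s) (r(s) = (s - 21)/(s + (-24 + 6*s)) = (-21 + s)/(-24 + 7*s))
(L(21) + 476)*r(26) = (21 + 476)*((-21 + 26)/(-24 + 7*26)) = 497*(5/(-24 + 182)) = 497*(5/158) = 2485/158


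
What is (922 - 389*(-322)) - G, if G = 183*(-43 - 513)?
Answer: 227928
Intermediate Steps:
G = -101748 (G = 183*(-556) = -101748)
(922 - 389*(-322)) - G = (922 - 389*(-322)) - 1*(-101748) = (922 + 125258) + 101748 = 126180 + 101748 = 227928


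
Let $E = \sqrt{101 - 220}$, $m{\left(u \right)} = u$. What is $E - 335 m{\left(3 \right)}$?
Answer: $-1005 + i \sqrt{119} \approx -1005.0 + 10.909 i$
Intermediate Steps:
$E = i \sqrt{119}$ ($E = \sqrt{-119} = i \sqrt{119} \approx 10.909 i$)
$E - 335 m{\left(3 \right)} = i \sqrt{119} - 1005 = -1005 + i \sqrt{119}$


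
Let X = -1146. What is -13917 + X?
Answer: -15063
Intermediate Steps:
-13917 + X = -13917 - 1146 = -15063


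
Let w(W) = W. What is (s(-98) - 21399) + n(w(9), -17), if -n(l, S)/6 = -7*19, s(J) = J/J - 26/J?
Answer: -1009387/49 ≈ -20600.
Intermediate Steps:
s(J) = 1 - 26/J
n(l, S) = 798 (n(l, S) = -(-42)*19 = -6*(-133) = 798)
(s(-98) - 21399) + n(w(9), -17) = ((-26 - 98)/(-98) - 21399) + 798 = (-1/98*(-124) - 21399) + 798 = (62/49 - 21399) + 798 = -1048489/49 + 798 = -1009387/49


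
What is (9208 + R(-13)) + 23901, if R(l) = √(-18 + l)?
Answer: 33109 + I*√31 ≈ 33109.0 + 5.5678*I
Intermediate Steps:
(9208 + R(-13)) + 23901 = (9208 + √(-18 - 13)) + 23901 = (9208 + √(-31)) + 23901 = (9208 + I*√31) + 23901 = 33109 + I*√31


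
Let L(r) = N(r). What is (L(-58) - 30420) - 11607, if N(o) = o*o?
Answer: -38663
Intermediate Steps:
N(o) = o²
L(r) = r²
(L(-58) - 30420) - 11607 = ((-58)² - 30420) - 11607 = (3364 - 30420) - 11607 = -27056 - 11607 = -38663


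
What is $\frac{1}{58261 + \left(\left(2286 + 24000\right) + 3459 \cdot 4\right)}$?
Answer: $\frac{1}{98383} \approx 1.0164 \cdot 10^{-5}$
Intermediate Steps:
$\frac{1}{58261 + \left(\left(2286 + 24000\right) + 3459 \cdot 4\right)} = \frac{1}{58261 + \left(26286 + 13836\right)} = \frac{1}{58261 + 40122} = \frac{1}{98383}$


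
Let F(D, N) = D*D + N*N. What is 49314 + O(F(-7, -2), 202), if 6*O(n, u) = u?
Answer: 148043/3 ≈ 49348.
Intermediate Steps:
F(D, N) = D**2 + N**2
O(n, u) = u/6
49314 + O(F(-7, -2), 202) = 49314 + (1/6)*202 = 49314 + 101/3 = 148043/3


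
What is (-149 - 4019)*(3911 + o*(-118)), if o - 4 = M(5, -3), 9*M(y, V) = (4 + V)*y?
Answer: -126544648/9 ≈ -1.4061e+7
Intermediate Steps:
M(y, V) = y*(4 + V)/9 (M(y, V) = ((4 + V)*y)/9 = (y*(4 + V))/9 = y*(4 + V)/9)
o = 41/9 (o = 4 + (⅑)*5*(4 - 3) = 4 + (⅑)*5*1 = 4 + 5/9 = 41/9 ≈ 4.5556)
(-149 - 4019)*(3911 + o*(-118)) = (-149 - 4019)*(3911 + (41/9)*(-118)) = -4168*(3911 - 4838/9) = -4168*30361/9 = -126544648/9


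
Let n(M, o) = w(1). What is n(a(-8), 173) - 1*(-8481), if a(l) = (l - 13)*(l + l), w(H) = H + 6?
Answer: 8488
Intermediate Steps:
w(H) = 6 + H
a(l) = 2*l*(-13 + l) (a(l) = (-13 + l)*(2*l) = 2*l*(-13 + l))
n(M, o) = 7 (n(M, o) = 6 + 1 = 7)
n(a(-8), 173) - 1*(-8481) = 7 - 1*(-8481) = 7 + 8481 = 8488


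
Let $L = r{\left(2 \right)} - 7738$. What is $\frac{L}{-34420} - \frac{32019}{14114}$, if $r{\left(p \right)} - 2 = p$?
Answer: $- \frac{124117038}{60725485} \approx -2.0439$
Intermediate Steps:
$r{\left(p \right)} = 2 + p$
$L = -7734$ ($L = \left(2 + 2\right) - 7738 = 4 - 7738 = -7734$)
$\frac{L}{-34420} - \frac{32019}{14114} = - \frac{7734}{-34420} - \frac{32019}{14114} = \left(-7734\right) \left(- \frac{1}{34420}\right) - \frac{32019}{14114} = \frac{3867}{17210} - \frac{32019}{14114} = - \frac{124117038}{60725485}$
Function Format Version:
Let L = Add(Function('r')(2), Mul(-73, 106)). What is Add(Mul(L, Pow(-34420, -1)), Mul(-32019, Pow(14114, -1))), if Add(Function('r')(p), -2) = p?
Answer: Rational(-124117038, 60725485) ≈ -2.0439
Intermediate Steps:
Function('r')(p) = Add(2, p)
L = -7734 (L = Add(Add(2, 2), Mul(-73, 106)) = Add(4, -7738) = -7734)
Add(Mul(L, Pow(-34420, -1)), Mul(-32019, Pow(14114, -1))) = Add(Mul(-7734, Pow(-34420, -1)), Mul(-32019, Pow(14114, -1))) = Add(Mul(-7734, Rational(-1, 34420)), Mul(-32019, Rational(1, 14114))) = Add(Rational(3867, 17210), Rational(-32019, 14114)) = Rational(-124117038, 60725485)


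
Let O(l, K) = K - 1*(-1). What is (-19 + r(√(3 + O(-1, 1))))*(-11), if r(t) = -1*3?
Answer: 242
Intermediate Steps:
O(l, K) = 1 + K (O(l, K) = K + 1 = 1 + K)
r(t) = -3
(-19 + r(√(3 + O(-1, 1))))*(-11) = (-19 - 3)*(-11) = -22*(-11) = 242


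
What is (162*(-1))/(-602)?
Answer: 81/301 ≈ 0.26910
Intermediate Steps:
(162*(-1))/(-602) = -162*(-1/602) = 81/301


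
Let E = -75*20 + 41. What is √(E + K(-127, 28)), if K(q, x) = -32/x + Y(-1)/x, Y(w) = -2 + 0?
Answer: I*√286202/14 ≈ 38.213*I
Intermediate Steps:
Y(w) = -2
K(q, x) = -34/x (K(q, x) = -32/x - 2/x = -34/x)
E = -1459 (E = -1500 + 41 = -1459)
√(E + K(-127, 28)) = √(-1459 - 34/28) = √(-1459 - 34*1/28) = √(-1459 - 17/14) = √(-20443/14) = I*√286202/14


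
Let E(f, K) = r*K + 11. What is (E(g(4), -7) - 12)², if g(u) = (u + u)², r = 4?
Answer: 841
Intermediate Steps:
g(u) = 4*u² (g(u) = (2*u)² = 4*u²)
E(f, K) = 11 + 4*K (E(f, K) = 4*K + 11 = 11 + 4*K)
(E(g(4), -7) - 12)² = ((11 + 4*(-7)) - 12)² = ((11 - 28) - 12)² = (-17 - 12)² = (-29)² = 841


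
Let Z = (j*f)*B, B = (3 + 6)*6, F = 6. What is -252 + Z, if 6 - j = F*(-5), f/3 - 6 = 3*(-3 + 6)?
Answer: 87228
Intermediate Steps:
f = 45 (f = 18 + 3*(3*(-3 + 6)) = 18 + 3*(3*3) = 18 + 3*9 = 18 + 27 = 45)
j = 36 (j = 6 - 6*(-5) = 6 - 1*(-30) = 6 + 30 = 36)
B = 54 (B = 9*6 = 54)
Z = 87480 (Z = (36*45)*54 = 1620*54 = 87480)
-252 + Z = -252 + 87480 = 87228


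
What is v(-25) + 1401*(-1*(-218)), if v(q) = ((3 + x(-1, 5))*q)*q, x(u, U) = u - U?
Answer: 303543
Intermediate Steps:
v(q) = -3*q² (v(q) = ((3 + (-1 - 1*5))*q)*q = ((3 + (-1 - 5))*q)*q = ((3 - 6)*q)*q = (-3*q)*q = -3*q²)
v(-25) + 1401*(-1*(-218)) = -3*(-25)² + 1401*(-1*(-218)) = -3*625 + 1401*218 = -1875 + 305418 = 303543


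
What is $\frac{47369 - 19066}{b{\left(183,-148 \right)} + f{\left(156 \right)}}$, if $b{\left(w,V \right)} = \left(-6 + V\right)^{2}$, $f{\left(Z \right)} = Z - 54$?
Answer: $\frac{28303}{23818} \approx 1.1883$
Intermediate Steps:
$f{\left(Z \right)} = -54 + Z$ ($f{\left(Z \right)} = Z - 54 = -54 + Z$)
$\frac{47369 - 19066}{b{\left(183,-148 \right)} + f{\left(156 \right)}} = \frac{47369 - 19066}{\left(-6 - 148\right)^{2} + \left(-54 + 156\right)} = \frac{28303}{\left(-154\right)^{2} + 102} = \frac{28303}{23716 + 102} = \frac{28303}{23818}$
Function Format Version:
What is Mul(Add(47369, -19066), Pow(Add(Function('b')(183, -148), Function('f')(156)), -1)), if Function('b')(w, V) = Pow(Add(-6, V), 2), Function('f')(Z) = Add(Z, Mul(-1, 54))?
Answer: Rational(28303, 23818) ≈ 1.1883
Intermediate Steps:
Function('f')(Z) = Add(-54, Z) (Function('f')(Z) = Add(Z, -54) = Add(-54, Z))
Mul(Add(47369, -19066), Pow(Add(Function('b')(183, -148), Function('f')(156)), -1)) = Mul(Add(47369, -19066), Pow(Add(Pow(Add(-6, -148), 2), Add(-54, 156)), -1)) = Mul(28303, Pow(Add(Pow(-154, 2), 102), -1)) = Mul(28303, Pow(Add(23716, 102), -1)) = Mul(28303, Pow(23818, -1)) = Mul(28303, Rational(1, 23818)) = Rational(28303, 23818)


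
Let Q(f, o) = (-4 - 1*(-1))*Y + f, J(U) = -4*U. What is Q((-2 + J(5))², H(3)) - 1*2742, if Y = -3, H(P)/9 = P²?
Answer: -2249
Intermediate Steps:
H(P) = 9*P²
Q(f, o) = 9 + f (Q(f, o) = (-4 - 1*(-1))*(-3) + f = (-4 + 1)*(-3) + f = -3*(-3) + f = 9 + f)
Q((-2 + J(5))², H(3)) - 1*2742 = (9 + (-2 - 4*5)²) - 1*2742 = (9 + (-2 - 20)²) - 2742 = (9 + (-22)²) - 2742 = (9 + 484) - 2742 = 493 - 2742 = -2249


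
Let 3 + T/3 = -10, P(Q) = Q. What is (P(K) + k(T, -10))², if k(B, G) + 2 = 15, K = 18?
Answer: 961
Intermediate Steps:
T = -39 (T = -9 + 3*(-10) = -9 - 30 = -39)
k(B, G) = 13 (k(B, G) = -2 + 15 = 13)
(P(K) + k(T, -10))² = (18 + 13)² = 31² = 961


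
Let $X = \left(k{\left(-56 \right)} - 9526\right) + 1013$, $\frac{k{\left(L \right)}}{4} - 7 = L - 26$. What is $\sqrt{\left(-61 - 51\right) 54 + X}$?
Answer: $i \sqrt{14861} \approx 121.91 i$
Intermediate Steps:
$k{\left(L \right)} = -76 + 4 L$ ($k{\left(L \right)} = 28 + 4 \left(L - 26\right) = 28 + 4 \left(-26 + L\right) = 28 + \left(-104 + 4 L\right) = -76 + 4 L$)
$X = -8813$ ($X = \left(\left(-76 + 4 \left(-56\right)\right) - 9526\right) + 1013 = \left(\left(-76 - 224\right) - 9526\right) + 1013 = \left(-300 - 9526\right) + 1013 = -9826 + 1013 = -8813$)
$\sqrt{\left(-61 - 51\right) 54 + X} = \sqrt{\left(-61 - 51\right) 54 - 8813} = \sqrt{\left(-112\right) 54 - 8813} = \sqrt{-6048 - 8813} = \sqrt{-14861} = i \sqrt{14861}$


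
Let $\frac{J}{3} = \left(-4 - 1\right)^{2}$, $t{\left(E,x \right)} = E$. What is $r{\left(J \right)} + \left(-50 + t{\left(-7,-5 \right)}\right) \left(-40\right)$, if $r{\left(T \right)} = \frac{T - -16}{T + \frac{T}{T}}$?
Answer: $\frac{173371}{76} \approx 2281.2$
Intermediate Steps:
$J = 75$ ($J = 3 \left(-4 - 1\right)^{2} = 3 \left(-5\right)^{2} = 3 \cdot 25 = 75$)
$r{\left(T \right)} = \frac{16 + T}{1 + T}$ ($r{\left(T \right)} = \frac{T + \left(-89 + 105\right)}{T + 1} = \frac{T + 16}{1 + T} = \frac{16 + T}{1 + T}$)
$r{\left(J \right)} + \left(-50 + t{\left(-7,-5 \right)}\right) \left(-40\right) = \frac{16 + 75}{1 + 75} + \left(-50 - 7\right) \left(-40\right) = \frac{1}{76} \cdot 91 - -2280 = \frac{1}{76} \cdot 91 + 2280 = \frac{91}{76} + 2280 = \frac{173371}{76}$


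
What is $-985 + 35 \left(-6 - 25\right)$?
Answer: $-2070$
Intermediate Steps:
$-985 + 35 \left(-6 - 25\right) = -985 + 35 \left(-31\right) = -985 - 1085 = -2070$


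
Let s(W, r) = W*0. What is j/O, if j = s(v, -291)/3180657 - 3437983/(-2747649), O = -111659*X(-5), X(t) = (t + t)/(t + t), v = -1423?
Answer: -3437983/306799739691 ≈ -1.1206e-5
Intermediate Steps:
X(t) = 1 (X(t) = (2*t)/((2*t)) = (2*t)*(1/(2*t)) = 1)
s(W, r) = 0
O = -111659 (O = -111659*1 = -111659)
j = 3437983/2747649 (j = 0/3180657 - 3437983/(-2747649) = 0*(1/3180657) - 3437983*(-1/2747649) = 0 + 3437983/2747649 = 3437983/2747649 ≈ 1.2512)
j/O = (3437983/2747649)/(-111659) = (3437983/2747649)*(-1/111659) = -3437983/306799739691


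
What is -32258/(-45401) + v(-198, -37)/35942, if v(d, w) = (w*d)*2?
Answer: 912316244/815901371 ≈ 1.1182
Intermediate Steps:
v(d, w) = 2*d*w (v(d, w) = (d*w)*2 = 2*d*w)
-32258/(-45401) + v(-198, -37)/35942 = -32258/(-45401) + (2*(-198)*(-37))/35942 = -32258*(-1/45401) + 14652*(1/35942) = 32258/45401 + 7326/17971 = 912316244/815901371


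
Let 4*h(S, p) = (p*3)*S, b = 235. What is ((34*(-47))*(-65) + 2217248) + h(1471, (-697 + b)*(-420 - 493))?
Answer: 935357175/2 ≈ 4.6768e+8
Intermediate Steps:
h(S, p) = 3*S*p/4 (h(S, p) = ((p*3)*S)/4 = ((3*p)*S)/4 = (3*S*p)/4 = 3*S*p/4)
((34*(-47))*(-65) + 2217248) + h(1471, (-697 + b)*(-420 - 493)) = ((34*(-47))*(-65) + 2217248) + (¾)*1471*((-697 + 235)*(-420 - 493)) = (-1598*(-65) + 2217248) + (¾)*1471*(-462*(-913)) = (103870 + 2217248) + (¾)*1471*421806 = 2321118 + 930714939/2 = 935357175/2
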